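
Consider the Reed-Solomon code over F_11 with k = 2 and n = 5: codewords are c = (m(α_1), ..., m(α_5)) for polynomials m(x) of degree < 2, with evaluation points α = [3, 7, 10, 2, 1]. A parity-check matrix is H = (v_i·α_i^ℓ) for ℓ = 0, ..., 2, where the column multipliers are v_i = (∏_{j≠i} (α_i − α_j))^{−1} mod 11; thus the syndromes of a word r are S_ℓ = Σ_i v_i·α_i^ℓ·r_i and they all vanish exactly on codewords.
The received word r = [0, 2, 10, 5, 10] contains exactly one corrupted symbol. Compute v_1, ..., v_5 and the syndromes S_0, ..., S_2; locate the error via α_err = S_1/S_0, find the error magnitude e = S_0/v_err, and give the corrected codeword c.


S = (9, 2, 9), error at position 3, error magnitude e = 1, c = [0, 2, 9, 5, 10].

Step 1: column multipliers v_i = (∏_{j≠i}(α_i − α_j))^{−1} mod 11.
  i = 1 (α = 3): (3−7)(3−10)(3−2)(3−1) = (−4)·(−7)·1·2 = 56 ≡ 1, so v_1 = 1^{−1} = 1 (mod 11).
  i = 2 (α = 7): (7−3)(7−10)(7−2)(7−1) = 4·(−3)·5·6 = −360 ≡ 3, so v_2 = 3^{−1} = 4 (mod 11).
  i = 3 (α = 10): (10−3)(10−7)(10−2)(10−1) = 7·3·8·9 = 1512 ≡ 5, so v_3 = 5^{−1} = 9 (mod 11).
  i = 4 (α = 2): (2−3)(2−7)(2−10)(2−1) = (−1)·(−5)·(−8)·1 = −40 ≡ 4, so v_4 = 4^{−1} = 3 (mod 11).
  i = 5 (α = 1): (1−3)(1−7)(1−10)(1−2) = (−2)·(−6)·(−9)·(−1) = 108 ≡ 9, so v_5 = 9^{−1} = 5 (mod 11).
  v = [1, 4, 9, 3, 5].
Step 2: syndromes of r = [0, 2, 10, 5, 10] (all sums mod 11).
  S_0 = Σ v_i r_i = 1·0 + 4·2 + 9·10 + 3·5 + 5·10 = 163 ≡ 9.
  S_1 = Σ v_i α_i r_i = 1·3·0 + 4·7·2 + 9·10·10 + 3·2·5 + 5·1·10 = 1036 ≡ 2.
  α_i^2 mod 11 = [9, 5, 1, 4, 1].
  S_2 = Σ v_i α_i^2 r_i = 1·9·0 + 4·5·2 + 9·1·10 + 3·4·5 + 5·1·10 = 240 ≡ 9.
  S = (9, 2, 9) ≠ 0, so r is not a codeword (an error is present).
Step 3: locate the error. For a single error e at position i, S_ℓ = v_i·e·α_i^ℓ, so α_err = S_1/S_0.
  S_0^{−1} = 9^{−1} = 5 (mod 11), so α_err = 2·5 = 10 ≡ 10 = α_3. Error position i = 3.
  Consistency check: S_2/S_1 = 9·6 = 54 ≡ 10 = α_err ✓ (single-error assumption holds).
Step 4: error magnitude e = S_0/v_3 = S_0·∏_{j≠3}(α_3 − α_j) = 9·5 = 45 ≡ 1 (mod 11).
Step 5: correct position 3: c_3 = r_3 − e = 10 − 1 ≡ 9 (mod 11). Hence c = [0, 2, 9, 5, 10].
  Check: interpolating c through the α_i gives m(x) = 4 + 6·x (degree < 2) with m(α_i) = c_i for every i, so c is indeed a codeword.


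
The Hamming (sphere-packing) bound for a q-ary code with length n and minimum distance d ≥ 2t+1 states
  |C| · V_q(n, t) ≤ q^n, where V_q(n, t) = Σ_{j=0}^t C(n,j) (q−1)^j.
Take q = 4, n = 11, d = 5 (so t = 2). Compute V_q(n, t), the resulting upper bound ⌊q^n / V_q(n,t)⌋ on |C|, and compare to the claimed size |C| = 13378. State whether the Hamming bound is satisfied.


V_q(n, t) = 529, q^n = 4194304, Hamming bound = 7928, |C| = 13378 > bound (violated).

Step 1: Compute V_q(n, t) = Σ_{j=0}^2 C(n, j) (q−1)^j.
  j = 0: C(11,0)·(3)^0 = 1·1 = 1.
  j = 1: C(11,1)·(3)^1 = 11·3 = 33.
  j = 2: C(11,2)·(3)^2 = 55·9 = 495.
  V_q(n, t) = 1 + 33 + 495 = 529.
Step 2: q^n = 4^11 = 4194304.
Step 3: Hamming bound ⌊q^n / V_q(n,t)⌋ = ⌊4194304/529⌋ = 7928.
Step 4: Compare |C| = 13378 to 7928: violated.
The claimed |C| lies above the Hamming bound, so no 4-ary code of length 11 with d ≥ 5 can have 13378 codewords.


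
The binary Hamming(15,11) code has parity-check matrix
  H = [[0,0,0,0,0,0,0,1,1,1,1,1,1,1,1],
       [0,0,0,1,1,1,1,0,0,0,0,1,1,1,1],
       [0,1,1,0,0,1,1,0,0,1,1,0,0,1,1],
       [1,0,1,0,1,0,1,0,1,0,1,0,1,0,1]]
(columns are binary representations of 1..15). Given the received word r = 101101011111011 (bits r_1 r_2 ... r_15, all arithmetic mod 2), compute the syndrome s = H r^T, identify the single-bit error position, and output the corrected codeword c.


s = (1, 1, 0, 1)^T, error position = 13, corrected codeword c = 101101011111111

Compute s = H r^T mod 2 one row at a time:
  s_1 = 1 + 1 + 1 + 1 + 1 + 0 + 1 + 1 = 7 ≡ 1 (mod 2).
  s_2 = 1 + 0 + 1 + 0 + 1 + 0 + 1 + 1 = 5 ≡ 1 (mod 2).
  s_3 = 0 + 1 + 1 + 0 + 1 + 1 + 1 + 1 = 6 ≡ 0 (mod 2).
  s_4 = 1 + 1 + 0 + 0 + 1 + 1 + 0 + 1 = 5 ≡ 1 (mod 2).
s = (1, 1, 0, 1)^T — this equals column 13 of H (binary 1101), so error is at position 13.
Correct: flip bit 13 of r = 101101011111011 to get c = 101101011111111.


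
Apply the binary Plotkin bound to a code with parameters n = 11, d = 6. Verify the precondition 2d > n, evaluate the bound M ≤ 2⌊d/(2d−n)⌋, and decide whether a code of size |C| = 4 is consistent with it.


Plotkin bound M ≤ 12; given |C| = 4 ≤ bound (satisfied).

Check applicability: 2d = 12, n = 11.
2d − n = 1 > 0, so Plotkin applies.
Compute d/(2d−n) = 6/1 ≈ 6.0000.
⌊d/(2d−n)⌋ = 6.
Plotkin bound: M ≤ 2·6 = 12.
Given |C| = 4, check: satisfied.
This |C| is below the Plotkin bound.


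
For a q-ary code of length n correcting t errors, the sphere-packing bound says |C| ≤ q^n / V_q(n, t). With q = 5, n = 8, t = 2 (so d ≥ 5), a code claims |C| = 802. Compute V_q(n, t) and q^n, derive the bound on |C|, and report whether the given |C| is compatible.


V_q(n, t) = 481, q^n = 390625, Hamming bound = 812, |C| = 802 ≤ bound (satisfied).

Step 1: Compute V_q(n, t) = Σ_{j=0}^2 C(n, j) (q−1)^j.
  j = 0: C(8,0)·(4)^0 = 1·1 = 1.
  j = 1: C(8,1)·(4)^1 = 8·4 = 32.
  j = 2: C(8,2)·(4)^2 = 28·16 = 448.
  V_q(n, t) = 1 + 32 + 448 = 481.
Step 2: q^n = 5^8 = 390625.
Step 3: Hamming bound ⌊q^n / V_q(n,t)⌋ = ⌊390625/481⌋ = 812.
Step 4: Compare |C| = 802 to 812: satisfied.
The claimed |C| lies below the Hamming bound.


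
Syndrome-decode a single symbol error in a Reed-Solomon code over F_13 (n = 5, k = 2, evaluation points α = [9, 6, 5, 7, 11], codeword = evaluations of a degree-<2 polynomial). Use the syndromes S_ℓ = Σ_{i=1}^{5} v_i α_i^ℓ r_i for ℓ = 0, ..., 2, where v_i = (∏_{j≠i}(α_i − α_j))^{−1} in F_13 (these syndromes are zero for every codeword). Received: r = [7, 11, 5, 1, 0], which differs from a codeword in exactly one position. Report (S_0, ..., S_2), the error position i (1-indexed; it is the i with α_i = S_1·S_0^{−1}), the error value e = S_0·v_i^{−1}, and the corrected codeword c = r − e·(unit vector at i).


S = (4, 7, 9), error at position 3, error magnitude e = 10, c = [7, 11, 8, 1, 0].

Step 1: column multipliers v_i = (∏_{j≠i}(α_i − α_j))^{−1} mod 13.
  i = 1 (α = 9): (9−6)(9−5)(9−7)(9−11) = 3·4·2·(−2) = −48 ≡ 4, so v_1 = 4^{−1} = 10 (mod 13).
  i = 2 (α = 6): (6−9)(6−5)(6−7)(6−11) = (−3)·1·(−1)·(−5) = −15 ≡ 11, so v_2 = 11^{−1} = 6 (mod 13).
  i = 3 (α = 5): (5−9)(5−6)(5−7)(5−11) = (−4)·(−1)·(−2)·(−6) = 48 ≡ 9, so v_3 = 9^{−1} = 3 (mod 13).
  i = 4 (α = 7): (7−9)(7−6)(7−5)(7−11) = (−2)·1·2·(−4) = 16 ≡ 3, so v_4 = 3^{−1} = 9 (mod 13).
  i = 5 (α = 11): (11−9)(11−6)(11−5)(11−7) = 2·5·6·4 = 240 ≡ 6, so v_5 = 6^{−1} = 11 (mod 13).
  v = [10, 6, 3, 9, 11].
Step 2: syndromes of r = [7, 11, 5, 1, 0] (all sums mod 13).
  S_0 = Σ v_i r_i = 10·7 + 6·11 + 3·5 + 9·1 + 11·0 = 160 ≡ 4.
  S_1 = Σ v_i α_i r_i = 10·9·7 + 6·6·11 + 3·5·5 + 9·7·1 + 11·11·0 = 1164 ≡ 7.
  α_i^2 mod 13 = [3, 10, 12, 10, 4].
  S_2 = Σ v_i α_i^2 r_i = 10·3·7 + 6·10·11 + 3·12·5 + 9·10·1 + 11·4·0 = 1140 ≡ 9.
  S = (4, 7, 9) ≠ 0, so r is not a codeword (an error is present).
Step 3: locate the error. For a single error e at position i, S_ℓ = v_i·e·α_i^ℓ, so α_err = S_1/S_0.
  S_0^{−1} = 4^{−1} = 10 (mod 13), so α_err = 7·10 = 70 ≡ 5 = α_3. Error position i = 3.
  Consistency check: S_2/S_1 = 9·2 = 18 ≡ 5 = α_err ✓ (single-error assumption holds).
Step 4: error magnitude e = S_0/v_3 = S_0·∏_{j≠3}(α_3 − α_j) = 4·9 = 36 ≡ 10 (mod 13).
Step 5: correct position 3: c_3 = r_3 − e = 5 − 10 ≡ 8 (mod 13). Hence c = [7, 11, 8, 1, 0].
  Check: interpolating c through the α_i gives m(x) = 6 + 3·x (degree < 2) with m(α_i) = c_i for every i, so c is indeed a codeword.


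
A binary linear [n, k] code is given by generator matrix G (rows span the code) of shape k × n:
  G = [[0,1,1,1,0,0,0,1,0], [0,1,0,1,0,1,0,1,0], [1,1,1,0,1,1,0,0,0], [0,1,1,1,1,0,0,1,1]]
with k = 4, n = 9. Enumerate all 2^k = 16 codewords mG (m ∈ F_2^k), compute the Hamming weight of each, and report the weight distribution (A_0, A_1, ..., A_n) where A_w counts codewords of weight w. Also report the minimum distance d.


Weight distribution: A_0 = 1, A_2 = 2, A_3 = 2, A_4 = 3, A_5 = 6, A_6 = 2. Minimum distance d = 2.

Enumerate all 2^4 = 16 messages m ∈ F_2^4.
For each, compute codeword c = mG in F_2^9, then tally its weight.
  m = 0000 → c = 000000000, weight = 0.
  m = 1000 → c = 011100010, weight = 4.
  m = 0100 → c = 010101010, weight = 4.
  m = 1100 → c = 001001000, weight = 2.
  m = 0010 → c = 111011000, weight = 5.
  m = 1010 → c = 100111010, weight = 5.
  m = 0110 → c = 101110010, weight = 5.
  m = 1110 → c = 110010000, weight = 3.
  m = 0001 → c = 011110011, weight = 6.
  m = 1001 → c = 000010001, weight = 2.
  m = 0101 → c = 001011001, weight = 4.
  m = 1101 → c = 010111011, weight = 6.
  m = 0011 → c = 100101011, weight = 5.
  m = 1011 → c = 111001001, weight = 5.
  m = 0111 → c = 110000001, weight = 3.
  m = 1111 → c = 101100011, weight = 5.
Tally weights:
  weight 0: 1 codewords.
  weight 2: 2 codewords.
  weight 3: 2 codewords.
  weight 4: 3 codewords.
  weight 5: 6 codewords.
  weight 6: 2 codewords.
Minimum distance d = smallest w > 0 with A_w > 0 = 2.
Sanity: Σ A_w = 16 = 2^4 = 16 ✓.


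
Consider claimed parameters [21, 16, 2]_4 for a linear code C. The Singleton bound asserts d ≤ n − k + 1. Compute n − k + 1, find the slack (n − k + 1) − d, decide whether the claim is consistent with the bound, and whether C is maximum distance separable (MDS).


Singleton RHS = n − k + 1 = 6, slack = 4, bound satisfied, not MDS.

Singleton bound: d ≤ n − k + 1.
Here n = 21, k = 16, so n − k + 1 = 6.
Given d = 2, check d ≤ 6: YES.
Slack = (n − k + 1) − d = 4.
The code is NOT MDS (slack = 4 > 0).
Description: the claimed parameters are [21, 16, 2]_4; such a code would be non-MDS.


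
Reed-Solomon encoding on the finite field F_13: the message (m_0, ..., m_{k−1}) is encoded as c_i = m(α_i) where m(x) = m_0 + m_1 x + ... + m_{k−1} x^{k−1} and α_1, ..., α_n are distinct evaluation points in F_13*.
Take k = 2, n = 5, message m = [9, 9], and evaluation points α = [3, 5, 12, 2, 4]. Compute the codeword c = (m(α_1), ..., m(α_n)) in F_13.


c = [10, 2, 0, 1, 6]

Message polynomial: m(x) = 9 + 9·x (mod 13).
For each evaluation point α_i, compute m(α_i) mod 13:
  α_1 = 3: Horner steps 9 → 10, so m(3) = 10.
  α_2 = 5: Horner steps 9 → 2, so m(5) = 2.
  α_3 = 12: Horner steps 9 → 0, so m(12) = 0.
  α_4 = 2: Horner steps 9 → 1, so m(2) = 1.
  α_5 = 4: Horner steps 9 → 6, so m(4) = 6.
Codeword c = [10, 2, 0, 1, 6] ∈ F_13^5.


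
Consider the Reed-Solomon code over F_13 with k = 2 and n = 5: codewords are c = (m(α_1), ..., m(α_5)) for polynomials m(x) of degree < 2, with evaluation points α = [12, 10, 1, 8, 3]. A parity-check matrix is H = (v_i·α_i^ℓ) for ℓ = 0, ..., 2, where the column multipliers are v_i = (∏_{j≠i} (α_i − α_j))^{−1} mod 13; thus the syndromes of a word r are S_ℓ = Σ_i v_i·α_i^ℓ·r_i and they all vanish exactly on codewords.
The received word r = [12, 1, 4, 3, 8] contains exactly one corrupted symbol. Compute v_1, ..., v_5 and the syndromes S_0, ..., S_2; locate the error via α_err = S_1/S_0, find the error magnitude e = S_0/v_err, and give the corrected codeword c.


S = (9, 9, 9), error at position 3, error magnitude e = 7, c = [12, 1, 10, 3, 8].

Step 1: column multipliers v_i = (∏_{j≠i}(α_i − α_j))^{−1} mod 13.
  i = 1 (α = 12): (12−10)(12−1)(12−8)(12−3) = 2·11·4·9 = 792 ≡ 12, so v_1 = 12^{−1} = 12 (mod 13).
  i = 2 (α = 10): (10−12)(10−1)(10−8)(10−3) = (−2)·9·2·7 = −252 ≡ 8, so v_2 = 8^{−1} = 5 (mod 13).
  i = 3 (α = 1): (1−12)(1−10)(1−8)(1−3) = (−11)·(−9)·(−7)·(−2) = 1386 ≡ 8, so v_3 = 8^{−1} = 5 (mod 13).
  i = 4 (α = 8): (8−12)(8−10)(8−1)(8−3) = (−4)·(−2)·7·5 = 280 ≡ 7, so v_4 = 7^{−1} = 2 (mod 13).
  i = 5 (α = 3): (3−12)(3−10)(3−1)(3−8) = (−9)·(−7)·2·(−5) = −630 ≡ 7, so v_5 = 7^{−1} = 2 (mod 13).
  v = [12, 5, 5, 2, 2].
Step 2: syndromes of r = [12, 1, 4, 3, 8] (all sums mod 13).
  S_0 = Σ v_i r_i = 12·12 + 5·1 + 5·4 + 2·3 + 2·8 = 191 ≡ 9.
  S_1 = Σ v_i α_i r_i = 12·12·12 + 5·10·1 + 5·1·4 + 2·8·3 + 2·3·8 = 1894 ≡ 9.
  α_i^2 mod 13 = [1, 9, 1, 12, 9].
  S_2 = Σ v_i α_i^2 r_i = 12·1·12 + 5·9·1 + 5·1·4 + 2·12·3 + 2·9·8 = 425 ≡ 9.
  S = (9, 9, 9) ≠ 0, so r is not a codeword (an error is present).
Step 3: locate the error. For a single error e at position i, S_ℓ = v_i·e·α_i^ℓ, so α_err = S_1/S_0.
  S_0^{−1} = 9^{−1} = 3 (mod 13), so α_err = 9·3 = 27 ≡ 1 = α_3. Error position i = 3.
  Consistency check: S_2/S_1 = 9·3 = 27 ≡ 1 = α_err ✓ (single-error assumption holds).
Step 4: error magnitude e = S_0/v_3 = S_0·∏_{j≠3}(α_3 − α_j) = 9·8 = 72 ≡ 7 (mod 13).
Step 5: correct position 3: c_3 = r_3 − e = 4 − 7 ≡ 10 (mod 13). Hence c = [12, 1, 10, 3, 8].
  Check: interpolating c through the α_i gives m(x) = 11 + 12·x (degree < 2) with m(α_i) = c_i for every i, so c is indeed a codeword.


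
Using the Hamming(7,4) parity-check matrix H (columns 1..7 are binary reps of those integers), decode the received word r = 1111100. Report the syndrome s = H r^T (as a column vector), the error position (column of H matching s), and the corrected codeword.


s = (0, 0, 1)^T, error position = 1, corrected codeword c = 0111100

Compute s = H r^T mod 2 one row at a time:
  s_1 = 1 + 1 + 0 + 0 = 2 ≡ 0 (mod 2).
  s_2 = 1 + 1 + 0 + 0 = 2 ≡ 0 (mod 2).
  s_3 = 1 + 1 + 1 + 0 = 3 ≡ 1 (mod 2).
s = (0, 0, 1)^T — this equals column 1 of H (binary 001), so error is at position 1.
Correct: flip bit 1 of r = 1111100 to get c = 0111100.


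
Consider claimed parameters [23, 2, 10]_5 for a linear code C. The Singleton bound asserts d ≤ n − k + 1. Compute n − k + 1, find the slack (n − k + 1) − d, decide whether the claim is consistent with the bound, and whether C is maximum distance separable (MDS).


Singleton RHS = n − k + 1 = 22, slack = 12, bound satisfied, not MDS.

Singleton bound: d ≤ n − k + 1.
Here n = 23, k = 2, so n − k + 1 = 22.
Given d = 10, check d ≤ 22: YES.
Slack = (n − k + 1) − d = 12.
The code is NOT MDS (slack = 12 > 0).
Description: the claimed parameters are [23, 2, 10]_5; such a code would be non-MDS.


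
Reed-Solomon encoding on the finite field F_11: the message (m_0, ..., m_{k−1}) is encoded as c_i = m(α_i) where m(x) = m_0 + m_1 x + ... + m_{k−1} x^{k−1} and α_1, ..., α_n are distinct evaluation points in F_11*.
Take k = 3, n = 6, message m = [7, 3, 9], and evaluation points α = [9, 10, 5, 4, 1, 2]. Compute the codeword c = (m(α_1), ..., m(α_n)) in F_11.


c = [4, 2, 5, 9, 8, 5]

Message polynomial: m(x) = 7 + 3·x + 9·x^2 (mod 11).
For each evaluation point α_i, compute m(α_i) mod 11:
  α_1 = 9: Horner steps 9 → 7 → 4, so m(9) = 4.
  α_2 = 10: Horner steps 9 → 5 → 2, so m(10) = 2.
  α_3 = 5: Horner steps 9 → 4 → 5, so m(5) = 5.
  α_4 = 4: Horner steps 9 → 6 → 9, so m(4) = 9.
  α_5 = 1: Horner steps 9 → 1 → 8, so m(1) = 8.
  α_6 = 2: Horner steps 9 → 10 → 5, so m(2) = 5.
Codeword c = [4, 2, 5, 9, 8, 5] ∈ F_11^6.


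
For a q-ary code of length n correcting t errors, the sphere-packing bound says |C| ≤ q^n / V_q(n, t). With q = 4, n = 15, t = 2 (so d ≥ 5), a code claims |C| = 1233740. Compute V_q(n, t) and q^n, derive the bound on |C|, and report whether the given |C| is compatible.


V_q(n, t) = 991, q^n = 1073741824, Hamming bound = 1083493, |C| = 1233740 > bound (violated).

Step 1: Compute V_q(n, t) = Σ_{j=0}^2 C(n, j) (q−1)^j.
  j = 0: C(15,0)·(3)^0 = 1·1 = 1.
  j = 1: C(15,1)·(3)^1 = 15·3 = 45.
  j = 2: C(15,2)·(3)^2 = 105·9 = 945.
  V_q(n, t) = 1 + 45 + 945 = 991.
Step 2: q^n = 4^15 = 1073741824.
Step 3: Hamming bound ⌊q^n / V_q(n,t)⌋ = ⌊1073741824/991⌋ = 1083493.
Step 4: Compare |C| = 1233740 to 1083493: violated.
The claimed |C| lies above the Hamming bound, so no 4-ary code of length 15 with d ≥ 5 can have 1233740 codewords.


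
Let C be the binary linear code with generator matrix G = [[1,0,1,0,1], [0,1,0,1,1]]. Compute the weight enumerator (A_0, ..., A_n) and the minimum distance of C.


Weight distribution: A_0 = 1, A_3 = 2, A_4 = 1. Minimum distance d = 3.

Enumerate all 2^2 = 4 messages m ∈ F_2^2.
For each, compute codeword c = mG in F_2^5, then tally its weight.
  m = 00 → c = 00000, weight = 0.
  m = 10 → c = 10101, weight = 3.
  m = 01 → c = 01011, weight = 3.
  m = 11 → c = 11110, weight = 4.
Tally weights:
  weight 0: 1 codewords.
  weight 3: 2 codewords.
  weight 4: 1 codewords.
Minimum distance d = smallest w > 0 with A_w > 0 = 3.
Sanity: Σ A_w = 4 = 2^2 = 4 ✓.


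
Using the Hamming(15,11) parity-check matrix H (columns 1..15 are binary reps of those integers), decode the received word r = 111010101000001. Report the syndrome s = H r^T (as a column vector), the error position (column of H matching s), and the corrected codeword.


s = (0, 1, 0, 0)^T, error position = 4, corrected codeword c = 111110101000001

Compute s = H r^T mod 2 one row at a time:
  s_1 = 0 + 1 + 0 + 0 + 0 + 0 + 0 + 1 = 2 ≡ 0 (mod 2).
  s_2 = 0 + 1 + 0 + 1 + 0 + 0 + 0 + 1 = 3 ≡ 1 (mod 2).
  s_3 = 1 + 1 + 0 + 1 + 0 + 0 + 0 + 1 = 4 ≡ 0 (mod 2).
  s_4 = 1 + 1 + 1 + 1 + 1 + 0 + 0 + 1 = 6 ≡ 0 (mod 2).
s = (0, 1, 0, 0)^T — this equals column 4 of H (binary 0100), so error is at position 4.
Correct: flip bit 4 of r = 111010101000001 to get c = 111110101000001.


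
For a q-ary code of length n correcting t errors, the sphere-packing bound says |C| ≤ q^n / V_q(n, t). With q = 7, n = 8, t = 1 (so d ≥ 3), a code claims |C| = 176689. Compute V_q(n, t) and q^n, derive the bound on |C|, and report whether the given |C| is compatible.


V_q(n, t) = 49, q^n = 5764801, Hamming bound = 117649, |C| = 176689 > bound (violated).

Step 1: Compute V_q(n, t) = Σ_{j=0}^1 C(n, j) (q−1)^j.
  j = 0: C(8,0)·(6)^0 = 1·1 = 1.
  j = 1: C(8,1)·(6)^1 = 8·6 = 48.
  V_q(n, t) = 1 + 48 = 49.
Step 2: q^n = 7^8 = 5764801.
Step 3: Hamming bound ⌊q^n / V_q(n,t)⌋ = ⌊5764801/49⌋ = 117649.
Step 4: Compare |C| = 176689 to 117649: violated.
The claimed |C| lies above the Hamming bound, so no 7-ary code of length 8 with d ≥ 3 can have 176689 codewords.


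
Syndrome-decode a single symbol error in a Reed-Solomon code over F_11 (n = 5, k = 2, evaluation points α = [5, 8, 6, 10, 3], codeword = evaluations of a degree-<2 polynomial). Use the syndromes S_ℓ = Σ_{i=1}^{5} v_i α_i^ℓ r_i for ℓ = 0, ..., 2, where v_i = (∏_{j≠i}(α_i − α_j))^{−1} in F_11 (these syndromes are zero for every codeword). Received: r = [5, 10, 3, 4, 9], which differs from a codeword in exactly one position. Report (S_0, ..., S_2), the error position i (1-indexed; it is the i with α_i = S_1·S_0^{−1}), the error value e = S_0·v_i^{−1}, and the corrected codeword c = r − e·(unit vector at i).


S = (4, 7, 4), error at position 4, error magnitude e = 9, c = [5, 10, 3, 6, 9].

Step 1: column multipliers v_i = (∏_{j≠i}(α_i − α_j))^{−1} mod 11.
  i = 1 (α = 5): (5−8)(5−6)(5−10)(5−3) = (−3)·(−1)·(−5)·2 = −30 ≡ 3, so v_1 = 3^{−1} = 4 (mod 11).
  i = 2 (α = 8): (8−5)(8−6)(8−10)(8−3) = 3·2·(−2)·5 = −60 ≡ 6, so v_2 = 6^{−1} = 2 (mod 11).
  i = 3 (α = 6): (6−5)(6−8)(6−10)(6−3) = 1·(−2)·(−4)·3 = 24 ≡ 2, so v_3 = 2^{−1} = 6 (mod 11).
  i = 4 (α = 10): (10−5)(10−8)(10−6)(10−3) = 5·2·4·7 = 280 ≡ 5, so v_4 = 5^{−1} = 9 (mod 11).
  i = 5 (α = 3): (3−5)(3−8)(3−6)(3−10) = (−2)·(−5)·(−3)·(−7) = 210 ≡ 1, so v_5 = 1^{−1} = 1 (mod 11).
  v = [4, 2, 6, 9, 1].
Step 2: syndromes of r = [5, 10, 3, 4, 9] (all sums mod 11).
  S_0 = Σ v_i r_i = 4·5 + 2·10 + 6·3 + 9·4 + 1·9 = 103 ≡ 4.
  S_1 = Σ v_i α_i r_i = 4·5·5 + 2·8·10 + 6·6·3 + 9·10·4 + 1·3·9 = 755 ≡ 7.
  α_i^2 mod 11 = [3, 9, 3, 1, 9].
  S_2 = Σ v_i α_i^2 r_i = 4·3·5 + 2·9·10 + 6·3·3 + 9·1·4 + 1·9·9 = 411 ≡ 4.
  S = (4, 7, 4) ≠ 0, so r is not a codeword (an error is present).
Step 3: locate the error. For a single error e at position i, S_ℓ = v_i·e·α_i^ℓ, so α_err = S_1/S_0.
  S_0^{−1} = 4^{−1} = 3 (mod 11), so α_err = 7·3 = 21 ≡ 10 = α_4. Error position i = 4.
  Consistency check: S_2/S_1 = 4·8 = 32 ≡ 10 = α_err ✓ (single-error assumption holds).
Step 4: error magnitude e = S_0/v_4 = S_0·∏_{j≠4}(α_4 − α_j) = 4·5 = 20 ≡ 9 (mod 11).
Step 5: correct position 4: c_4 = r_4 − e = 4 − 9 ≡ 6 (mod 11). Hence c = [5, 10, 3, 6, 9].
  Check: interpolating c through the α_i gives m(x) = 4 + 9·x (degree < 2) with m(α_i) = c_i for every i, so c is indeed a codeword.


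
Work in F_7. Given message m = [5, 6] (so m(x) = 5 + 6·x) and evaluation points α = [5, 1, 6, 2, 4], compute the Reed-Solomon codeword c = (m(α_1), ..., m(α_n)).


c = [0, 4, 6, 3, 1]

Message polynomial: m(x) = 5 + 6·x (mod 7).
For each evaluation point α_i, compute m(α_i) mod 7:
  α_1 = 5: Horner steps 6 → 0, so m(5) = 0.
  α_2 = 1: Horner steps 6 → 4, so m(1) = 4.
  α_3 = 6: Horner steps 6 → 6, so m(6) = 6.
  α_4 = 2: Horner steps 6 → 3, so m(2) = 3.
  α_5 = 4: Horner steps 6 → 1, so m(4) = 1.
Codeword c = [0, 4, 6, 3, 1] ∈ F_7^5.


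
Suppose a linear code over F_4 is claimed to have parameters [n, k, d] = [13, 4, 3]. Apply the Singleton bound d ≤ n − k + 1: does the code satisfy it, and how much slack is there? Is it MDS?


Singleton RHS = n − k + 1 = 10, slack = 7, bound satisfied, not MDS.

Singleton bound: d ≤ n − k + 1.
Here n = 13, k = 4, so n − k + 1 = 10.
Given d = 3, check d ≤ 10: YES.
Slack = (n − k + 1) − d = 7.
The code is NOT MDS (slack = 7 > 0).
Description: the claimed parameters are [13, 4, 3]_4; such a code would be non-MDS.


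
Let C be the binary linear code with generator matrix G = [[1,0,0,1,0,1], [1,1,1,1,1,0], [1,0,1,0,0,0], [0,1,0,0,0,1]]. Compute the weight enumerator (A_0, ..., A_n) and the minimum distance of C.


Weight distribution: A_0 = 1, A_2 = 4, A_3 = 6, A_4 = 3, A_5 = 2. Minimum distance d = 2.

Enumerate all 2^4 = 16 messages m ∈ F_2^4.
For each, compute codeword c = mG in F_2^6, then tally its weight.
  m = 0000 → c = 000000, weight = 0.
  m = 1000 → c = 100101, weight = 3.
  m = 0100 → c = 111110, weight = 5.
  m = 1100 → c = 011011, weight = 4.
  m = 0010 → c = 101000, weight = 2.
  m = 1010 → c = 001101, weight = 3.
  m = 0110 → c = 010110, weight = 3.
  m = 1110 → c = 110011, weight = 4.
  m = 0001 → c = 010001, weight = 2.
  m = 1001 → c = 110100, weight = 3.
  m = 0101 → c = 101111, weight = 5.
  m = 1101 → c = 001010, weight = 2.
  m = 0011 → c = 111001, weight = 4.
  m = 1011 → c = 011100, weight = 3.
  m = 0111 → c = 000111, weight = 3.
  m = 1111 → c = 100010, weight = 2.
Tally weights:
  weight 0: 1 codewords.
  weight 2: 4 codewords.
  weight 3: 6 codewords.
  weight 4: 3 codewords.
  weight 5: 2 codewords.
Minimum distance d = smallest w > 0 with A_w > 0 = 2.
Sanity: Σ A_w = 16 = 2^4 = 16 ✓.


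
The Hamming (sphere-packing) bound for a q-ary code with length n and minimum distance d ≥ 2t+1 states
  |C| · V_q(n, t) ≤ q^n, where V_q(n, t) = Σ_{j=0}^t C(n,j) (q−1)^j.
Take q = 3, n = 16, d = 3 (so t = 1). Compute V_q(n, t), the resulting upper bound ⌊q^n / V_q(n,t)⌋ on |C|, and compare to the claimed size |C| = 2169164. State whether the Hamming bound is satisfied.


V_q(n, t) = 33, q^n = 43046721, Hamming bound = 1304446, |C| = 2169164 > bound (violated).

Step 1: Compute V_q(n, t) = Σ_{j=0}^1 C(n, j) (q−1)^j.
  j = 0: C(16,0)·(2)^0 = 1·1 = 1.
  j = 1: C(16,1)·(2)^1 = 16·2 = 32.
  V_q(n, t) = 1 + 32 = 33.
Step 2: q^n = 3^16 = 43046721.
Step 3: Hamming bound ⌊q^n / V_q(n,t)⌋ = ⌊43046721/33⌋ = 1304446.
Step 4: Compare |C| = 2169164 to 1304446: violated.
The claimed |C| lies above the Hamming bound, so no 3-ary code of length 16 with d ≥ 3 can have 2169164 codewords.


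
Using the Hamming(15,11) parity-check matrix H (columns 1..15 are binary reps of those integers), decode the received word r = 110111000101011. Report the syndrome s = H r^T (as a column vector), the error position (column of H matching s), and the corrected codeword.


s = (0, 0, 1, 1)^T, error position = 3, corrected codeword c = 111111000101011

Compute s = H r^T mod 2 one row at a time:
  s_1 = 0 + 0 + 1 + 0 + 1 + 0 + 1 + 1 = 4 ≡ 0 (mod 2).
  s_2 = 1 + 1 + 1 + 0 + 1 + 0 + 1 + 1 = 6 ≡ 0 (mod 2).
  s_3 = 1 + 0 + 1 + 0 + 1 + 0 + 1 + 1 = 5 ≡ 1 (mod 2).
  s_4 = 1 + 0 + 1 + 0 + 0 + 0 + 0 + 1 = 3 ≡ 1 (mod 2).
s = (0, 0, 1, 1)^T — this equals column 3 of H (binary 0011), so error is at position 3.
Correct: flip bit 3 of r = 110111000101011 to get c = 111111000101011.


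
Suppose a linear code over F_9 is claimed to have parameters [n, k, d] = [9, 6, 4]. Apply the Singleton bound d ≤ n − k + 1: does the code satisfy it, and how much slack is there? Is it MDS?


Singleton RHS = n − k + 1 = 4, slack = 0, bound satisfied, MDS.

Singleton bound: d ≤ n − k + 1.
Here n = 9, k = 6, so n − k + 1 = 4.
Given d = 4, check d ≤ 4: YES.
Slack = (n − k + 1) − d = 0.
The code is MDS (slack = 0).
Description: the claimed parameters are [9, 6, 4]_9; such a code would be MDS (meets Singleton bound).


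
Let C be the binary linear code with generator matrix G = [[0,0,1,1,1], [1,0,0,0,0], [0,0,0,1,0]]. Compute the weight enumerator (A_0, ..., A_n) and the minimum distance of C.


Weight distribution: A_0 = 1, A_1 = 2, A_2 = 2, A_3 = 2, A_4 = 1. Minimum distance d = 1.

Enumerate all 2^3 = 8 messages m ∈ F_2^3.
For each, compute codeword c = mG in F_2^5, then tally its weight.
  m = 000 → c = 00000, weight = 0.
  m = 100 → c = 00111, weight = 3.
  m = 010 → c = 10000, weight = 1.
  m = 110 → c = 10111, weight = 4.
  m = 001 → c = 00010, weight = 1.
  m = 101 → c = 00101, weight = 2.
  m = 011 → c = 10010, weight = 2.
  m = 111 → c = 10101, weight = 3.
Tally weights:
  weight 0: 1 codewords.
  weight 1: 2 codewords.
  weight 2: 2 codewords.
  weight 3: 2 codewords.
  weight 4: 1 codewords.
Minimum distance d = smallest w > 0 with A_w > 0 = 1.
Sanity: Σ A_w = 8 = 2^3 = 8 ✓.


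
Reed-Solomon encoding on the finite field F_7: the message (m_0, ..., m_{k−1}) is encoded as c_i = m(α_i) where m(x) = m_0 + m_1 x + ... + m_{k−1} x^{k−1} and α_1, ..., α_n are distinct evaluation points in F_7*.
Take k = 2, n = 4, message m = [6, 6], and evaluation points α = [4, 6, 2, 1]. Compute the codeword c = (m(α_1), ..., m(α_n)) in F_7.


c = [2, 0, 4, 5]

Message polynomial: m(x) = 6 + 6·x (mod 7).
For each evaluation point α_i, compute m(α_i) mod 7:
  α_1 = 4: Horner steps 6 → 2, so m(4) = 2.
  α_2 = 6: Horner steps 6 → 0, so m(6) = 0.
  α_3 = 2: Horner steps 6 → 4, so m(2) = 4.
  α_4 = 1: Horner steps 6 → 5, so m(1) = 5.
Codeword c = [2, 0, 4, 5] ∈ F_7^4.


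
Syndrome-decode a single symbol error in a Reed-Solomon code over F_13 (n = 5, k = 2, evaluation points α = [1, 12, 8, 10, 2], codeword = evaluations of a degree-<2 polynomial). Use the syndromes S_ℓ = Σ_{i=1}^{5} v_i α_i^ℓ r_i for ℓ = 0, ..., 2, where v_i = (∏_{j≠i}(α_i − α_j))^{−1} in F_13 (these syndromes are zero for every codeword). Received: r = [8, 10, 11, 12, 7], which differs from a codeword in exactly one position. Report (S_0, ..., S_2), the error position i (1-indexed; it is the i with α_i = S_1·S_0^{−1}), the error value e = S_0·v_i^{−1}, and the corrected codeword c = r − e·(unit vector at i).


S = (8, 12, 5), error at position 3, error magnitude e = 10, c = [8, 10, 1, 12, 7].

Step 1: column multipliers v_i = (∏_{j≠i}(α_i − α_j))^{−1} mod 13.
  i = 1 (α = 1): (1−12)(1−8)(1−10)(1−2) = (−11)·(−7)·(−9)·(−1) = 693 ≡ 4, so v_1 = 4^{−1} = 10 (mod 13).
  i = 2 (α = 12): (12−1)(12−8)(12−10)(12−2) = 11·4·2·10 = 880 ≡ 9, so v_2 = 9^{−1} = 3 (mod 13).
  i = 3 (α = 8): (8−1)(8−12)(8−10)(8−2) = 7·(−4)·(−2)·6 = 336 ≡ 11, so v_3 = 11^{−1} = 6 (mod 13).
  i = 4 (α = 10): (10−1)(10−12)(10−8)(10−2) = 9·(−2)·2·8 = −288 ≡ 11, so v_4 = 11^{−1} = 6 (mod 13).
  i = 5 (α = 2): (2−1)(2−12)(2−8)(2−10) = 1·(−10)·(−6)·(−8) = −480 ≡ 1, so v_5 = 1^{−1} = 1 (mod 13).
  v = [10, 3, 6, 6, 1].
Step 2: syndromes of r = [8, 10, 11, 12, 7] (all sums mod 13).
  S_0 = Σ v_i r_i = 10·8 + 3·10 + 6·11 + 6·12 + 1·7 = 255 ≡ 8.
  S_1 = Σ v_i α_i r_i = 10·1·8 + 3·12·10 + 6·8·11 + 6·10·12 + 1·2·7 = 1702 ≡ 12.
  α_i^2 mod 13 = [1, 1, 12, 9, 4].
  S_2 = Σ v_i α_i^2 r_i = 10·1·8 + 3·1·10 + 6·12·11 + 6·9·12 + 1·4·7 = 1578 ≡ 5.
  S = (8, 12, 5) ≠ 0, so r is not a codeword (an error is present).
Step 3: locate the error. For a single error e at position i, S_ℓ = v_i·e·α_i^ℓ, so α_err = S_1/S_0.
  S_0^{−1} = 8^{−1} = 5 (mod 13), so α_err = 12·5 = 60 ≡ 8 = α_3. Error position i = 3.
  Consistency check: S_2/S_1 = 5·12 = 60 ≡ 8 = α_err ✓ (single-error assumption holds).
Step 4: error magnitude e = S_0/v_3 = S_0·∏_{j≠3}(α_3 − α_j) = 8·11 = 88 ≡ 10 (mod 13).
Step 5: correct position 3: c_3 = r_3 − e = 11 − 10 ≡ 1 (mod 13). Hence c = [8, 10, 1, 12, 7].
  Check: interpolating c through the α_i gives m(x) = 9 + 12·x (degree < 2) with m(α_i) = c_i for every i, so c is indeed a codeword.


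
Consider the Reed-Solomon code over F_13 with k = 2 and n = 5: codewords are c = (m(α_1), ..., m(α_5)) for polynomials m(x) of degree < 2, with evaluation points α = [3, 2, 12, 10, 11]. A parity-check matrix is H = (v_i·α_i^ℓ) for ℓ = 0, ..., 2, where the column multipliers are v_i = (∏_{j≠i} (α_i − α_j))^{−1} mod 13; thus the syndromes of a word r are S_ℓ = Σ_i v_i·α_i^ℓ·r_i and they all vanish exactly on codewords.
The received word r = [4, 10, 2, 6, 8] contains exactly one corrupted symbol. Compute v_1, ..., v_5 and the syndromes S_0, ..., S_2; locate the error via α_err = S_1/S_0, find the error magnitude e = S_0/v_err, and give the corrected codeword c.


S = (12, 3, 4), error at position 4, error magnitude e = 5, c = [4, 10, 2, 1, 8].

Step 1: column multipliers v_i = (∏_{j≠i}(α_i − α_j))^{−1} mod 13.
  i = 1 (α = 3): (3−2)(3−12)(3−10)(3−11) = 1·(−9)·(−7)·(−8) = −504 ≡ 3, so v_1 = 3^{−1} = 9 (mod 13).
  i = 2 (α = 2): (2−3)(2−12)(2−10)(2−11) = (−1)·(−10)·(−8)·(−9) = 720 ≡ 5, so v_2 = 5^{−1} = 8 (mod 13).
  i = 3 (α = 12): (12−3)(12−2)(12−10)(12−11) = 9·10·2·1 = 180 ≡ 11, so v_3 = 11^{−1} = 6 (mod 13).
  i = 4 (α = 10): (10−3)(10−2)(10−12)(10−11) = 7·8·(−2)·(−1) = 112 ≡ 8, so v_4 = 8^{−1} = 5 (mod 13).
  i = 5 (α = 11): (11−3)(11−2)(11−12)(11−10) = 8·9·(−1)·1 = −72 ≡ 6, so v_5 = 6^{−1} = 11 (mod 13).
  v = [9, 8, 6, 5, 11].
Step 2: syndromes of r = [4, 10, 2, 6, 8] (all sums mod 13).
  S_0 = Σ v_i r_i = 9·4 + 8·10 + 6·2 + 5·6 + 11·8 = 246 ≡ 12.
  S_1 = Σ v_i α_i r_i = 9·3·4 + 8·2·10 + 6·12·2 + 5·10·6 + 11·11·8 = 1680 ≡ 3.
  α_i^2 mod 13 = [9, 4, 1, 9, 4].
  S_2 = Σ v_i α_i^2 r_i = 9·9·4 + 8·4·10 + 6·1·2 + 5·9·6 + 11·4·8 = 1278 ≡ 4.
  S = (12, 3, 4) ≠ 0, so r is not a codeword (an error is present).
Step 3: locate the error. For a single error e at position i, S_ℓ = v_i·e·α_i^ℓ, so α_err = S_1/S_0.
  S_0^{−1} = 12^{−1} = 12 (mod 13), so α_err = 3·12 = 36 ≡ 10 = α_4. Error position i = 4.
  Consistency check: S_2/S_1 = 4·9 = 36 ≡ 10 = α_err ✓ (single-error assumption holds).
Step 4: error magnitude e = S_0/v_4 = S_0·∏_{j≠4}(α_4 − α_j) = 12·8 = 96 ≡ 5 (mod 13).
Step 5: correct position 4: c_4 = r_4 − e = 6 − 5 ≡ 1 (mod 13). Hence c = [4, 10, 2, 1, 8].
  Check: interpolating c through the α_i gives m(x) = 9 + 7·x (degree < 2) with m(α_i) = c_i for every i, so c is indeed a codeword.


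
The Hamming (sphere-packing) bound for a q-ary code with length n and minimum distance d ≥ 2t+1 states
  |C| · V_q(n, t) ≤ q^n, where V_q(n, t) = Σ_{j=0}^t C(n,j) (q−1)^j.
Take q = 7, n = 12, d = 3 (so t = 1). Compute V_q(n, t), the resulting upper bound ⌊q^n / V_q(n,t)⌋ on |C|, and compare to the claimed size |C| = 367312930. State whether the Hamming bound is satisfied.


V_q(n, t) = 73, q^n = 13841287201, Hamming bound = 189606673, |C| = 367312930 > bound (violated).

Step 1: Compute V_q(n, t) = Σ_{j=0}^1 C(n, j) (q−1)^j.
  j = 0: C(12,0)·(6)^0 = 1·1 = 1.
  j = 1: C(12,1)·(6)^1 = 12·6 = 72.
  V_q(n, t) = 1 + 72 = 73.
Step 2: q^n = 7^12 = 13841287201.
Step 3: Hamming bound ⌊q^n / V_q(n,t)⌋ = ⌊13841287201/73⌋ = 189606673.
Step 4: Compare |C| = 367312930 to 189606673: violated.
The claimed |C| lies above the Hamming bound, so no 7-ary code of length 12 with d ≥ 3 can have 367312930 codewords.


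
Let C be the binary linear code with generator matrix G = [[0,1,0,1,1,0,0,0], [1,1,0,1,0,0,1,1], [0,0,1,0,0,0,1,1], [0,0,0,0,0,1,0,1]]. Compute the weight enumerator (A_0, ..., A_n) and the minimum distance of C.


Weight distribution: A_0 = 1, A_2 = 1, A_3 = 4, A_4 = 3, A_5 = 4, A_6 = 3. Minimum distance d = 2.

Enumerate all 2^4 = 16 messages m ∈ F_2^4.
For each, compute codeword c = mG in F_2^8, then tally its weight.
  m = 0000 → c = 00000000, weight = 0.
  m = 1000 → c = 01011000, weight = 3.
  m = 0100 → c = 11010011, weight = 5.
  m = 1100 → c = 10001011, weight = 4.
  m = 0010 → c = 00100011, weight = 3.
  m = 1010 → c = 01111011, weight = 6.
  m = 0110 → c = 11110000, weight = 4.
  m = 1110 → c = 10101000, weight = 3.
  m = 0001 → c = 00000101, weight = 2.
  m = 1001 → c = 01011101, weight = 5.
  m = 0101 → c = 11010110, weight = 5.
  m = 1101 → c = 10001110, weight = 4.
  m = 0011 → c = 00100110, weight = 3.
  m = 1011 → c = 01111110, weight = 6.
  m = 0111 → c = 11110101, weight = 6.
  m = 1111 → c = 10101101, weight = 5.
Tally weights:
  weight 0: 1 codewords.
  weight 2: 1 codewords.
  weight 3: 4 codewords.
  weight 4: 3 codewords.
  weight 5: 4 codewords.
  weight 6: 3 codewords.
Minimum distance d = smallest w > 0 with A_w > 0 = 2.
Sanity: Σ A_w = 16 = 2^4 = 16 ✓.


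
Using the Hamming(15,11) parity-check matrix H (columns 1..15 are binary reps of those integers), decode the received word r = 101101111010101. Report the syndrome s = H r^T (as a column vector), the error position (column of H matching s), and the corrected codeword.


s = (1, 1, 1, 1)^T, error position = 15, corrected codeword c = 101101111010100

Compute s = H r^T mod 2 one row at a time:
  s_1 = 1 + 1 + 0 + 1 + 0 + 1 + 0 + 1 = 5 ≡ 1 (mod 2).
  s_2 = 1 + 0 + 1 + 1 + 0 + 1 + 0 + 1 = 5 ≡ 1 (mod 2).
  s_3 = 0 + 1 + 1 + 1 + 0 + 1 + 0 + 1 = 5 ≡ 1 (mod 2).
  s_4 = 1 + 1 + 0 + 1 + 1 + 1 + 1 + 1 = 7 ≡ 1 (mod 2).
s = (1, 1, 1, 1)^T — this equals column 15 of H (binary 1111), so error is at position 15.
Correct: flip bit 15 of r = 101101111010101 to get c = 101101111010100.


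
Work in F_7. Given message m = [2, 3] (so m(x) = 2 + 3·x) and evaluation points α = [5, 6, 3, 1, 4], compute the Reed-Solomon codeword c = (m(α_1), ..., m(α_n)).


c = [3, 6, 4, 5, 0]

Message polynomial: m(x) = 2 + 3·x (mod 7).
For each evaluation point α_i, compute m(α_i) mod 7:
  α_1 = 5: Horner steps 3 → 3, so m(5) = 3.
  α_2 = 6: Horner steps 3 → 6, so m(6) = 6.
  α_3 = 3: Horner steps 3 → 4, so m(3) = 4.
  α_4 = 1: Horner steps 3 → 5, so m(1) = 5.
  α_5 = 4: Horner steps 3 → 0, so m(4) = 0.
Codeword c = [3, 6, 4, 5, 0] ∈ F_7^5.


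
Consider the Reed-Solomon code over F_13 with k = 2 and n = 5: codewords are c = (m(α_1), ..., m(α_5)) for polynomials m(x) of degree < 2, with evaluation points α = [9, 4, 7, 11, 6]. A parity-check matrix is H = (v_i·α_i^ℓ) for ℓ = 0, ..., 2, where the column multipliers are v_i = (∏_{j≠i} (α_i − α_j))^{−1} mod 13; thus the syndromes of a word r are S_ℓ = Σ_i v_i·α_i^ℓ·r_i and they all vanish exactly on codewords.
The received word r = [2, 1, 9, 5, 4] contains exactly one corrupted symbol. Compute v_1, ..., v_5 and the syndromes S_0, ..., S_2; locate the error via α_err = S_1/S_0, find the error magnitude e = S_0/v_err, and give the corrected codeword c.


S = (8, 4, 2), error at position 3, error magnitude e = 10, c = [2, 1, 12, 5, 4].

Step 1: column multipliers v_i = (∏_{j≠i}(α_i − α_j))^{−1} mod 13.
  i = 1 (α = 9): (9−4)(9−7)(9−11)(9−6) = 5·2·(−2)·3 = −60 ≡ 5, so v_1 = 5^{−1} = 8 (mod 13).
  i = 2 (α = 4): (4−9)(4−7)(4−11)(4−6) = (−5)·(−3)·(−7)·(−2) = 210 ≡ 2, so v_2 = 2^{−1} = 7 (mod 13).
  i = 3 (α = 7): (7−9)(7−4)(7−11)(7−6) = (−2)·3·(−4)·1 = 24 ≡ 11, so v_3 = 11^{−1} = 6 (mod 13).
  i = 4 (α = 11): (11−9)(11−4)(11−7)(11−6) = 2·7·4·5 = 280 ≡ 7, so v_4 = 7^{−1} = 2 (mod 13).
  i = 5 (α = 6): (6−9)(6−4)(6−7)(6−11) = (−3)·2·(−1)·(−5) = −30 ≡ 9, so v_5 = 9^{−1} = 3 (mod 13).
  v = [8, 7, 6, 2, 3].
Step 2: syndromes of r = [2, 1, 9, 5, 4] (all sums mod 13).
  S_0 = Σ v_i r_i = 8·2 + 7·1 + 6·9 + 2·5 + 3·4 = 99 ≡ 8.
  S_1 = Σ v_i α_i r_i = 8·9·2 + 7·4·1 + 6·7·9 + 2·11·5 + 3·6·4 = 732 ≡ 4.
  α_i^2 mod 13 = [3, 3, 10, 4, 10].
  S_2 = Σ v_i α_i^2 r_i = 8·3·2 + 7·3·1 + 6·10·9 + 2·4·5 + 3·10·4 = 769 ≡ 2.
  S = (8, 4, 2) ≠ 0, so r is not a codeword (an error is present).
Step 3: locate the error. For a single error e at position i, S_ℓ = v_i·e·α_i^ℓ, so α_err = S_1/S_0.
  S_0^{−1} = 8^{−1} = 5 (mod 13), so α_err = 4·5 = 20 ≡ 7 = α_3. Error position i = 3.
  Consistency check: S_2/S_1 = 2·10 = 20 ≡ 7 = α_err ✓ (single-error assumption holds).
Step 4: error magnitude e = S_0/v_3 = S_0·∏_{j≠3}(α_3 − α_j) = 8·11 = 88 ≡ 10 (mod 13).
Step 5: correct position 3: c_3 = r_3 − e = 9 − 10 ≡ 12 (mod 13). Hence c = [2, 1, 12, 5, 4].
  Check: interpolating c through the α_i gives m(x) = 8 + 8·x (degree < 2) with m(α_i) = c_i for every i, so c is indeed a codeword.


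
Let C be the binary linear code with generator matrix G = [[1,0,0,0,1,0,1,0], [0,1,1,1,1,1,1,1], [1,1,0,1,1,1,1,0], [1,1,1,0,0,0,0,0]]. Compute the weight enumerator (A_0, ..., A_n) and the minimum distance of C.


Weight distribution: A_0 = 1, A_2 = 1, A_3 = 5, A_4 = 3, A_5 = 2, A_6 = 3, A_7 = 1. Minimum distance d = 2.

Enumerate all 2^4 = 16 messages m ∈ F_2^4.
For each, compute codeword c = mG in F_2^8, then tally its weight.
  m = 0000 → c = 00000000, weight = 0.
  m = 1000 → c = 10001010, weight = 3.
  m = 0100 → c = 01111111, weight = 7.
  m = 1100 → c = 11110101, weight = 6.
  m = 0010 → c = 11011110, weight = 6.
  m = 1010 → c = 01010100, weight = 3.
  m = 0110 → c = 10100001, weight = 3.
  m = 1110 → c = 00101011, weight = 4.
  m = 0001 → c = 11100000, weight = 3.
  m = 1001 → c = 01101010, weight = 4.
  m = 0101 → c = 10011111, weight = 6.
  m = 1101 → c = 00010101, weight = 3.
  m = 0011 → c = 00111110, weight = 5.
  m = 1011 → c = 10110100, weight = 4.
  m = 0111 → c = 01000001, weight = 2.
  m = 1111 → c = 11001011, weight = 5.
Tally weights:
  weight 0: 1 codewords.
  weight 2: 1 codewords.
  weight 3: 5 codewords.
  weight 4: 3 codewords.
  weight 5: 2 codewords.
  weight 6: 3 codewords.
  weight 7: 1 codewords.
Minimum distance d = smallest w > 0 with A_w > 0 = 2.
Sanity: Σ A_w = 16 = 2^4 = 16 ✓.


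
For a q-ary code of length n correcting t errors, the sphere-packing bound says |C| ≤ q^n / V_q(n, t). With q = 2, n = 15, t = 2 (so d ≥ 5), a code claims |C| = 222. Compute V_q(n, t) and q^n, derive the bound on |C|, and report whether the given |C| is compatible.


V_q(n, t) = 121, q^n = 32768, Hamming bound = 270, |C| = 222 ≤ bound (satisfied).

Step 1: Compute V_q(n, t) = Σ_{j=0}^2 C(n, j) (q−1)^j.
  j = 0: C(15,0)·(1)^0 = 1·1 = 1.
  j = 1: C(15,1)·(1)^1 = 15·1 = 15.
  j = 2: C(15,2)·(1)^2 = 105·1 = 105.
  V_q(n, t) = 1 + 15 + 105 = 121.
Step 2: q^n = 2^15 = 32768.
Step 3: Hamming bound ⌊q^n / V_q(n,t)⌋ = ⌊32768/121⌋ = 270.
Step 4: Compare |C| = 222 to 270: satisfied.
The claimed |C| lies below the Hamming bound.
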